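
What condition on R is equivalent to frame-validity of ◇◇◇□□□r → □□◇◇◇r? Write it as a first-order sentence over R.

∀x ∀y ∀z ((xR³y ∧ xR²z) → ∃w (yR³w ∧ zR³w))

This is a Sahlqvist (Geach-type) schema ◇^3□^3r → □^2◇^3r.
First-order correspondent: ∀x ∀y ∀z ((xR³y ∧ xR²z) → ∃w (yR³w ∧ zR³w)).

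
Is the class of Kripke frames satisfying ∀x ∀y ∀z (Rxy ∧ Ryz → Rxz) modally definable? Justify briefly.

Definable; □p → □□p defines it

This is a Sahlqvist condition; the 4 axiom □p → □□p defines it.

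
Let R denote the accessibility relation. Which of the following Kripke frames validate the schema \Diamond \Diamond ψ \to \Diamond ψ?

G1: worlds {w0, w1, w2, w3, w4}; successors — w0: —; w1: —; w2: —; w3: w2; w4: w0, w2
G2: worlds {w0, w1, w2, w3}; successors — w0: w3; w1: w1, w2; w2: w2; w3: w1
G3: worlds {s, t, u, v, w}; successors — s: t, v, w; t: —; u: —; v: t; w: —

G1, G3

Frame correspondent (Sahlqvist): \forall x \forall y \forall z (Rxy \wedge Ryz \to Rxz) — i.e. transitivity.
G1: satisfies the condition.
G2: fails — Rw3w1 and Rw1w2 but not Rw3w2.
G3: satisfies the condition.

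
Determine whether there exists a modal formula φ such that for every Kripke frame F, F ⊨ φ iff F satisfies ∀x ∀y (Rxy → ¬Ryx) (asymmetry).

If a class were modally definable it would be closed under surjective bounded morphisms (Goldblatt–Thomason).
The 3-cycle (worlds s,t,u with s→t→u→s) is asymmetric. Mapping every world to a single reflexive point • is a surjective bounded morphism, and the reflexive point is not asymmetric (R•• but asymmetry requires ¬R••).
So the class is not modally definable.

Not modally definable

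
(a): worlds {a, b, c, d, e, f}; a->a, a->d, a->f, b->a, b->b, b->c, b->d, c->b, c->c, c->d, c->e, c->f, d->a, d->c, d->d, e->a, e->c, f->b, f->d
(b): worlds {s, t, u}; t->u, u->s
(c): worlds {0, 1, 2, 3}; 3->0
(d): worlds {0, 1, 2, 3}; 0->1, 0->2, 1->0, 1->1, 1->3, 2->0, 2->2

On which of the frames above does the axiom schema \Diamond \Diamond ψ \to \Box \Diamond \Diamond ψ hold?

This is the axiom for a generalized confluence (Geach) condition; its first-order frame correspondent is \forall x \forall y \forall z ((x R^2 y \wedge xRz) \to \exists w (y = w \wedge z R^2 w)).
(a): fails — aR²f, aRf but no w with f=w and fR²w.
(b): fails — tR²s, tRu but no w with s=w and uR²w.
(c): ✓.
(d): fails — 0R²3, 0R2 but no w with 3=w and 2R²w.

(c)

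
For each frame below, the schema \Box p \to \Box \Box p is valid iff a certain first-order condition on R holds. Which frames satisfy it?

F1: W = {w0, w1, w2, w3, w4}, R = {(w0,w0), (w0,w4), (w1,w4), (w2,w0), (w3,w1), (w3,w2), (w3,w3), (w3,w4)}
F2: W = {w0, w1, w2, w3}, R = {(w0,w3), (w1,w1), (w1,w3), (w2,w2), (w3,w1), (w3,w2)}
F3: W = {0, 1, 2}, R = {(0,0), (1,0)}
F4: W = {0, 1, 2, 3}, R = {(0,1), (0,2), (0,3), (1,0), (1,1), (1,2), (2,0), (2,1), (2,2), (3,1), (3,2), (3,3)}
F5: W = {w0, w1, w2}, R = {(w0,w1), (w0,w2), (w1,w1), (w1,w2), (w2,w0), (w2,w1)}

F3

This is the axiom for transitivity; its first-order frame correspondent is \forall x \forall y \forall z (Rxy \wedge Ryz \to Rxz).
F1: fails — Rw3w2 and Rw2w0 but not Rw3w0.
F2: fails — Rw3w1 and Rw1w3 but not Rw3w3.
F3: ✓.
F4: fails — R10 and R03 but not R13.
F5: fails — Rw1w2 and Rw2w0 but not Rw1w0.
Valid on: F3.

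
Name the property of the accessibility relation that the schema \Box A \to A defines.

Reflexivity

This schema is the T axiom.
Its frame correspondent is reflexivity — \forall x Rxx.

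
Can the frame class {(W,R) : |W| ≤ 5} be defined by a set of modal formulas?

Any modally definable frame class is closed under disjoint unions.
Any modal formula valid on each of 6 disjoint one-world frames is valid on their disjoint union (validity is preserved under disjoint unions). Each one-world frame has |W|=1≤5, but the union has |W|=6.
So the class is not modally definable.

No — not modally definable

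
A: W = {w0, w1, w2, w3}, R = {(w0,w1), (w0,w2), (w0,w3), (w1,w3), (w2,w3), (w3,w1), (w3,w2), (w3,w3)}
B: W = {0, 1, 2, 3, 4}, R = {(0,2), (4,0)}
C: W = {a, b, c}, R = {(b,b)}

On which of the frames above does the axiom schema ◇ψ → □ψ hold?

B, C

This is the axiom for partial functionality; its first-order frame correspondent is ∀x ∀y ∀z (Rxy ∧ Rxz → y = z).
A: fails — w0 sees both w1 and w2.
B: ✓.
C: ✓.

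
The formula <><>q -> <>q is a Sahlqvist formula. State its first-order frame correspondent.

This is frame-equivalent to □q → □□q (substitute ¬q for q and contrapose).
Suppose □q→□□q is valid. Take Rxy, Ryz and set V(q)={w : Rxw}. Then □q at x, so □□q at x, so □q at y, so q at z, i.e. Rxz.

transitivity: forall x forall y forall z (Rxy & Ryz -> Rxz)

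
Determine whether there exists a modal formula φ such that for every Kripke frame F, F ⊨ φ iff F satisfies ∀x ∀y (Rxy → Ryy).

Definable; □(□q → q) defines it

This is a Sahlqvist condition; the T□ axiom □(□q → q) defines it.
Suppose □(□q→q) is valid. Take Rxy and set V(q)={w : Ryw}. Then at y, □q holds; since □(□q→q) at x, □q→q at y, so q at y, i.e. Ryy.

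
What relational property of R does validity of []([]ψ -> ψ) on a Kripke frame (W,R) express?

Suppose □(□ψ→ψ) is valid. Take Rxy and set V(ψ)={w : Ryw}. Then at y, □ψ holds; since □(□ψ→ψ) at x, □ψ→ψ at y, so ψ at y, i.e. Ryy.
Conversely, on a frame with shift-reflexivity the schema holds at every world under every valuation.
Frame condition: forall x forall y (Rxy -> Ryy).

shift-reflexivity: forall x forall y (Rxy -> Ryy)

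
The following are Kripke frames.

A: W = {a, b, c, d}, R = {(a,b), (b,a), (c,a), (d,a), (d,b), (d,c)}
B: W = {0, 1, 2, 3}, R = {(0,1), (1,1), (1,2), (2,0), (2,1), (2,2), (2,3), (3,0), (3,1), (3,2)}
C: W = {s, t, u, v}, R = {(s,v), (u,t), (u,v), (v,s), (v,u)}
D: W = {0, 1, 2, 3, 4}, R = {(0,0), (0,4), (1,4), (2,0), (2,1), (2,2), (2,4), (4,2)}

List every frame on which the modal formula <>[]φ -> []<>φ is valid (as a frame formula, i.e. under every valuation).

This is the axiom for convergence; its first-order frame correspondent is forall x forall y forall z (Rxy & Rxz -> exists w (Ryw & Rzw)).
A: fails — Rdc and Rda but c and a have no common successor.
B: holds.
C: fails — Ruv and Rut but v and t have no common successor.
D: fails — R00 and R04 but 0 and 4 have no common successor.
Valid on: B.

B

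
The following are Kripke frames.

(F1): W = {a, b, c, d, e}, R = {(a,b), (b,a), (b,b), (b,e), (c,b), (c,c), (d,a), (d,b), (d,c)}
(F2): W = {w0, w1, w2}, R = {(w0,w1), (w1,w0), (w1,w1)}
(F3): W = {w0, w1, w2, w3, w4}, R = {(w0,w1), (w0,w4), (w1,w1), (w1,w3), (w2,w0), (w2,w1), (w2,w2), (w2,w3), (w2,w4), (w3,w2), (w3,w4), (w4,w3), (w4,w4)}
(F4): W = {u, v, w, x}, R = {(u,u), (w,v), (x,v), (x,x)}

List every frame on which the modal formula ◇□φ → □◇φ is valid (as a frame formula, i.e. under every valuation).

The schema corresponds to convergence: ∀x ∀y ∀z (Rxy ∧ Rxz → ∃w (Ryw ∧ Rzw)).
(F1): fails — Rbb and Rbe but b and e have no common successor.
(F2): ✓.
(F3): fails — Rw1w1 and Rw1w3 but w1 and w3 have no common successor.
(F4): fails — Rwv and Rwv but v and v have no common successor.

(F2)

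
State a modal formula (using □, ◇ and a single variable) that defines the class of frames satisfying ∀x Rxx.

The condition is reflexivity. The T schema □r → r defines it.
Suppose □r→r is valid. At any x set V(r)={w : Rxw}. Then □r holds at x, so r holds at x, i.e. Rxx.

□r → r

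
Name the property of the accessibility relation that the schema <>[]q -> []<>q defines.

convergence

Suppose ◇□q→□◇q is valid. Take Rxy, Rxz and set V(q)={w : Ryw}. Then □q at y so ◇□q at x, so □◇q at x, so ◇q at z, giving w with Rzw and Ryw.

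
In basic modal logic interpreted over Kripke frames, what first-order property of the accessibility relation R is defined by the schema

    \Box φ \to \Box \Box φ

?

This is the 4 axiom.
Its frame correspondent is transitivity — \forall x \forall y \forall z (Rxy \wedge Ryz \to Rxz).

Transitivity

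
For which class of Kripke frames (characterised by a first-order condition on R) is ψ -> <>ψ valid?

This schema is equivalent to the T axiom □ψ → ψ.
Its frame correspondent is reflexivity — forall x Rxx.

reflexivity: forall x Rxx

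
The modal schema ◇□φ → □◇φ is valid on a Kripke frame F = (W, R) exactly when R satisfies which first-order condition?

convergence

Suppose ◇□φ→□◇φ is valid. Take Rxy, Rxz and set V(φ)={w : Ryw}. Then □φ at y so ◇□φ at x, so □◇φ at x, so ◇φ at z, giving w with Rzw and Ryw.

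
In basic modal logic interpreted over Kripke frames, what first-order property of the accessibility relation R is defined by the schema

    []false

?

This is the Ver axiom.
It corresponds to emptiness of R: forall x forall y ~Rxy.

emptiness of R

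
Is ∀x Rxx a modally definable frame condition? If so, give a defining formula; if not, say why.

The condition is reflexivity. A defining modal formula is □q → q.

Yes, by □q → q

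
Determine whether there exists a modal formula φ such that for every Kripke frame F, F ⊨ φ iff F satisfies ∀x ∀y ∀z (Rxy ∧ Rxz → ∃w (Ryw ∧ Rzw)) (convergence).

This is a Sahlqvist condition; the .2 axiom ◇□p → □◇p defines it.
Suppose ◇□p→□◇p is valid. Take Rxy, Rxz and set V(p)={w : Ryw}. Then □p at y so ◇□p at x, so □◇p at x, so ◇p at z, giving w with Rzw and Ryw.

Definable; ◇□p → □◇p defines it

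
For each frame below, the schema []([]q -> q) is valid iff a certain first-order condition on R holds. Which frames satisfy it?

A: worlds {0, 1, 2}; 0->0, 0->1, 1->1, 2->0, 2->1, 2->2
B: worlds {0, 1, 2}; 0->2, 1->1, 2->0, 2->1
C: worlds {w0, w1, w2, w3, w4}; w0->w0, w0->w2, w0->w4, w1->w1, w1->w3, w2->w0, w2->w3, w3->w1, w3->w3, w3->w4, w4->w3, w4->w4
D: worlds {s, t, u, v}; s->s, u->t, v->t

This is the axiom for shift-reflexivity; its first-order frame correspondent is forall x forall y (Rxy -> Ryy).
A: holds.
B: fails — R20 but not R00.
C: fails — Rw0w2 but not Rw2w2.
D: fails — Rvt but not Rtt.
Valid on: A.

A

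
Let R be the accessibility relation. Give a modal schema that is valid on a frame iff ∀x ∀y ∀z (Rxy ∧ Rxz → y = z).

◇r → □r

The condition is partial functionality. The CD schema ◇r → □r defines it.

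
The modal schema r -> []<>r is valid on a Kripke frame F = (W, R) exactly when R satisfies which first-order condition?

Symmetry

Suppose r→□◇r is valid. Take Rxy and set V(r)={x}. Then r at x, so □◇r at x, so ◇r at y, so some z with Ryz has r; z=x, i.e. Ryx.
Conversely, any frame satisfying forall x forall y (Rxy -> Ryx) validates the schema.
Frame condition: forall x forall y (Rxy -> Ryx).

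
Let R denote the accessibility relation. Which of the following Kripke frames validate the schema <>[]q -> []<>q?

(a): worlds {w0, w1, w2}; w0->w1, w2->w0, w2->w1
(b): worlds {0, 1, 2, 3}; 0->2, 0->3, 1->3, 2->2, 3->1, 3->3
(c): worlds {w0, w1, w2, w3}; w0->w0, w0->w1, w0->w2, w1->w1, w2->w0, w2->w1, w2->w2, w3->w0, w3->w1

The schema corresponds to convergence: forall x forall y forall z (Rxy & Rxz -> exists w (Ryw & Rzw)).
(a): fails — Rw0w1 and Rw0w1 but w1 and w1 have no common successor.
(b): fails — R02 and R03 but 2 and 3 have no common successor.
(c): condition met.
Valid on: (c).

(c)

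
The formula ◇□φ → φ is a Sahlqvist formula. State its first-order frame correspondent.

This is a form of the B axiom.
Its frame correspondent is symmetry — ∀x ∀y (Rxy → Ryx).

symmetry: ∀x ∀y (Rxy → Ryx)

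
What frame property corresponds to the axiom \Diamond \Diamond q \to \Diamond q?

Transitivity

This is a form of the 4 axiom.
It corresponds to transitivity: \forall x \forall y \forall z (Rxy \wedge Ryz \to Rxz).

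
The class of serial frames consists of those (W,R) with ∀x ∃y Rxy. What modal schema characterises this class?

□p → ◇p

This is seriality; the standard corresponding axiom is D: □p → ◇p.
Suppose □p→◇p is valid. At any x set V(p)=W. Then □p at x, so ◇p at x, so x has a successor.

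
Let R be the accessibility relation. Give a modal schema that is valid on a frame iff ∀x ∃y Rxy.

□r → ◇r

This is seriality; the standard corresponding axiom is D: □r → ◇r.
Suppose □r→◇r is valid. At any x set V(r)=W. Then □r at x, so ◇r at x, so x has a successor.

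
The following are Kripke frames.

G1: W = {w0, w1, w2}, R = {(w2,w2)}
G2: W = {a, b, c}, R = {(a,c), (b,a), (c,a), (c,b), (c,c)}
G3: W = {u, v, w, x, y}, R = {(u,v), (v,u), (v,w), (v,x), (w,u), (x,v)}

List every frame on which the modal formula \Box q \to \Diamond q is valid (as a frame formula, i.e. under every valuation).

G2

This is the axiom for seriality; its first-order frame correspondent is \forall x \exists y Rxy.
G1: fails — world w0 has no successor.
G2: satisfies the condition.
G3: fails — world y has no successor.
Valid on: G2.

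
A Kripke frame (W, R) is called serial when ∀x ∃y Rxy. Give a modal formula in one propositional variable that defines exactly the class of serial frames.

□s → ◇s

This is seriality; the standard corresponding axiom is D: □s → ◇s.
Suppose □s→◇s is valid. At any x set V(s)=W. Then □s at x, so ◇s at x, so x has a successor.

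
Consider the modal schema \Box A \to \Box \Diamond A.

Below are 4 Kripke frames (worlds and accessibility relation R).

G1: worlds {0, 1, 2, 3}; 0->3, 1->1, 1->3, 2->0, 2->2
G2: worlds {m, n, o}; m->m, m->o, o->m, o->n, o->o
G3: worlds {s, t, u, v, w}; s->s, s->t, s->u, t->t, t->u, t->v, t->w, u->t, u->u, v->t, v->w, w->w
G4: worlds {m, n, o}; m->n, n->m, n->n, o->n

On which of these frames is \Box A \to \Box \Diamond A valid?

G3, G4

Frame correspondent (Sahlqvist): \forall x \forall z (xRz \to \exists w (xRw \wedge zRw)) — i.e. a generalized confluence (Geach) condition.
G1: fails — 0R3 but no w with 0Rw and 3Rw.
G2: fails — oRn but no w with oRw and nRw.
G3: satisfies the condition.
G4: satisfies the condition.
Valid on: G3, G4.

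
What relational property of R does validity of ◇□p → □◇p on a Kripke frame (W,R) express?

convergence

Suppose ◇□p→□◇p is valid. Take Rxy, Rxz and set V(p)={w : Ryw}. Then □p at y so ◇□p at x, so □◇p at x, so ◇p at z, giving w with Rzw and Ryw.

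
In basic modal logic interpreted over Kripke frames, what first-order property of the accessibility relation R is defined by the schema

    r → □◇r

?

symmetry: ∀x ∀y (Rxy → Ryx)

Suppose r→□◇r is valid. Take Rxy and set V(r)={x}. Then r at x, so □◇r at x, so ◇r at y, so some z with Ryz has r; z=x, i.e. Ryx.
Conversely, any frame satisfying ∀x ∀y (Rxy → Ryx) validates the schema.
Frame condition: ∀x ∀y (Rxy → Ryx).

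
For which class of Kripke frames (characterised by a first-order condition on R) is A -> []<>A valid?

symmetry

Suppose A→□◇A is valid. Take Rxy and set V(A)={x}. Then A at x, so □◇A at x, so ◇A at y, so some z with Ryz has A; z=x, i.e. Ryx.
The converse is a direct semantic check.
Frame condition: forall x forall y (Rxy -> Ryx).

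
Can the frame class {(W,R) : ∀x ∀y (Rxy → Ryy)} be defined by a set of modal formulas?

The condition is shift-reflexivity. A defining modal formula is □(□q → q).

Yes, by □(□q → q)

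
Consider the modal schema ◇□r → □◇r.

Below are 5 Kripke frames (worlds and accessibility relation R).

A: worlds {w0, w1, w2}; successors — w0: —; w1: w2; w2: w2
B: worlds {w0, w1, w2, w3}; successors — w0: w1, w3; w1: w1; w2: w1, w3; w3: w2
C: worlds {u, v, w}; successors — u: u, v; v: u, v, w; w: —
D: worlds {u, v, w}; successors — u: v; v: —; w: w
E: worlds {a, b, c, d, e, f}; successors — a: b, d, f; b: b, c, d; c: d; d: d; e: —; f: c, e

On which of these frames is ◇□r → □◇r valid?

A

This is the axiom for convergence; its first-order frame correspondent is ∀x ∀y ∀z (Rxy ∧ Rxz → ∃w (Ryw ∧ Rzw)).
A: condition met.
B: fails — Rw0w1 and Rw0w3 but w1 and w3 have no common successor.
C: fails — Rvv and Rvw but v and w have no common successor.
D: fails — Ruv and Ruv but v and v have no common successor.
E: fails — Rad and Raf but d and f have no common successor.
Valid on: A.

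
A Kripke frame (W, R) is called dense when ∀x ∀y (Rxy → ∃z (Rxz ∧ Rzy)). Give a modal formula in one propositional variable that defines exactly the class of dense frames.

□□s → □s

This is density; the standard corresponding axiom is C4: □□s → □s.
Suppose □□s→□s is valid. Take Rxy and set V(s)={w : xR²w}. Then □□s at x, so □s at x, so s at y, i.e. ∃z(Rxz∧Rzy).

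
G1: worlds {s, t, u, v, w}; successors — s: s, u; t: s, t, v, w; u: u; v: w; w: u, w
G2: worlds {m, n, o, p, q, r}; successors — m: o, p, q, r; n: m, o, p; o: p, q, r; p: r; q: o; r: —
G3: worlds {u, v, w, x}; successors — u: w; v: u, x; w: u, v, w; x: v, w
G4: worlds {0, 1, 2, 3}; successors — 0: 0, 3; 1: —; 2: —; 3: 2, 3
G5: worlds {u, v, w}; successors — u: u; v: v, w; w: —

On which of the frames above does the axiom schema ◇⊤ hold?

G1, G3

This is the axiom for seriality; its first-order frame correspondent is ∀x ∃y Rxy.
G1: condition met.
G2: fails — world r has no successor.
G3: condition met.
G4: fails — world 1 has no successor.
G5: fails — world w has no successor.
Valid on: G1, G3.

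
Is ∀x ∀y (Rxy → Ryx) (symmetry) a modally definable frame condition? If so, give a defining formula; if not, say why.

The condition is symmetry. A defining modal formula is q → □◇q.
Suppose q→□◇q is valid. Take Rxy and set V(q)={x}. Then q at x, so □◇q at x, so ◇q at y, so some z with Ryz has q; z=x, i.e. Ryx.

Definable; q → □◇q defines it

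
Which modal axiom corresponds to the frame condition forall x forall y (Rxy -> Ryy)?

□(□p → p)

A defining formula is □(□p → p) (the T□ axiom).
Suppose □(□p→p) is valid. Take Rxy and set V(p)={w : Ryw}. Then at y, □p holds; since □(□p→p) at x, □p→p at y, so p at y, i.e. Ryy.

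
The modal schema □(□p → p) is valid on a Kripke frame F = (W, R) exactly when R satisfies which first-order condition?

Shift-reflexivity

Suppose □(□p→p) is valid. Take Rxy and set V(p)={w : Ryw}. Then at y, □p holds; since □(□p→p) at x, □p→p at y, so p at y, i.e. Ryy.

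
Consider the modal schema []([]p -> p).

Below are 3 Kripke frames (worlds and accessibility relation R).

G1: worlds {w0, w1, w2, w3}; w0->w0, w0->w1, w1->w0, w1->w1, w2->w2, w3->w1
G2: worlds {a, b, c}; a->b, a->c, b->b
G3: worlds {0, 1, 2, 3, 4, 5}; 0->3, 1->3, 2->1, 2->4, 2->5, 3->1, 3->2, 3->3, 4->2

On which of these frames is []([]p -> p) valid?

G1

This is the axiom for shift-reflexivity; its first-order frame correspondent is forall x forall y (Rxy -> Ryy).
G1: ✓.
G2: fails — Rac but not Rcc.
G3: fails — R32 but not R22.
Valid on: G1.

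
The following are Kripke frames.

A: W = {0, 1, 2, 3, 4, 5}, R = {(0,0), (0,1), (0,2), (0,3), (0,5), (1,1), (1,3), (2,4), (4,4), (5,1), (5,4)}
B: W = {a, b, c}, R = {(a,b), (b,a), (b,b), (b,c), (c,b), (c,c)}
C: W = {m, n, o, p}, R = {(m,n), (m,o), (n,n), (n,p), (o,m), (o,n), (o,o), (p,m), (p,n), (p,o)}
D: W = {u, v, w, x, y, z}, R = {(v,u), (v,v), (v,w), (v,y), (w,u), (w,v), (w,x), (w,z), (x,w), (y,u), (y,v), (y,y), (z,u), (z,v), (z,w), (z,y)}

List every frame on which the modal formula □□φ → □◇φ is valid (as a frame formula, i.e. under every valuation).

B, C

This is the axiom for a generalized confluence (Geach) condition; its first-order frame correspondent is ∀x ∀z (xRz → ∃w (xR²w ∧ zRw)).
A: fails — 0R3 but no w with 0R²w and 3Rw.
B: ✓.
C: ✓.
D: fails — vRu but no t with vR²t and uRt.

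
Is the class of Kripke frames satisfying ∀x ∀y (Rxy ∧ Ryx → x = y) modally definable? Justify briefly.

Not definable by any modal formula

Modal frame validity is preserved under surjective bounded morphisms.
The 8-cycle (worlds s,t,u,v,w,x,y,z with s→t→u→v→w→x→y→z→s) is antisymmetric. Sending even-indexed worlds to a and odd-indexed worlds to b is a surjective bounded morphism onto the two-world frame with a↔b, which is not antisymmetric.
Hence antisymmetry is not modally definable.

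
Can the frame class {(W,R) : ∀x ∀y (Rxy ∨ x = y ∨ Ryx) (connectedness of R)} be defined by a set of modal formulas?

No — not modally definable

Modal frame validity is preserved under disjoint unions.
Take 2 disjoint single-world reflexive frames: each is trivially connected, but their disjoint union has 2 worlds with no edge between distinct components, so it is not connected.
So no modal formula (or set of formulas) defines exactly the connected frames.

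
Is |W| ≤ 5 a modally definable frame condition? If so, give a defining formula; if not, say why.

Not definable by any modal formula

Any modally definable frame class is closed under disjoint unions.
Any modal formula valid on each of 6 disjoint one-world frames is valid on their disjoint union (validity is preserved under disjoint unions). Each one-world frame has |W|=1≤5, but the union has |W|=6.
So no modal formula (or set of formulas) defines exactly the |W|≤5 frames.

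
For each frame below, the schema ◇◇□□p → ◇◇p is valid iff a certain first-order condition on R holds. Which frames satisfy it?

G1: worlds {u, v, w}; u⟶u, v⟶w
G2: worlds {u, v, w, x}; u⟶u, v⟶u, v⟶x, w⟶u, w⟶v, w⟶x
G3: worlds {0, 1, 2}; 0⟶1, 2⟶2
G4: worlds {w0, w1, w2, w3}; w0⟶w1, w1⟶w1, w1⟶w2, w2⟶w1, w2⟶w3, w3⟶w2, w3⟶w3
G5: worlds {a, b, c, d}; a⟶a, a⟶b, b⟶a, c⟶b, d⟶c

The schema corresponds to a generalized confluence (Geach) condition: ∀x ∀y (xR²y → ∃w (yR²w ∧ xR²w)).
G1: ✓.
G2: fails — wR²x but no t with xR²t and wR²t.
G3: ✓.
G4: ✓.
G5: ✓.

G1, G3, G4, G5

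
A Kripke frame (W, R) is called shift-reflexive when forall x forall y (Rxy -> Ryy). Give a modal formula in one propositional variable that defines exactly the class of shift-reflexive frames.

□(□r → r)

The condition is shift-reflexivity. The T□ schema □(□r → r) defines it.
Suppose □(□r→r) is valid. Take Rxy and set V(r)={w : Ryw}. Then at y, □r holds; since □(□r→r) at x, □r→r at y, so r at y, i.e. Ryy.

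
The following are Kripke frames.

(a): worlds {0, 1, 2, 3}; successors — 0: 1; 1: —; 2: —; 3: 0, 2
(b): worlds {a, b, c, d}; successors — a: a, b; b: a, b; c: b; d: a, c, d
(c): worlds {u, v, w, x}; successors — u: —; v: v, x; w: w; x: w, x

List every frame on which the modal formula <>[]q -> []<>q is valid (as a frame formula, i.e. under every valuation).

(c)

This is the axiom for convergence; its first-order frame correspondent is forall x forall y forall z (Rxy & Rxz -> exists w (Ryw & Rzw)).
(a): fails — R01 and R01 but 1 and 1 have no common successor.
(b): fails — Rdc and Rdd but c and d have no common successor.
(c): condition met.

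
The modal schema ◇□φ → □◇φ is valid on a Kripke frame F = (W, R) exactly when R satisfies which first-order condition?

Suppose ◇□φ→□◇φ is valid. Take Rxy, Rxz and set V(φ)={w : Ryw}. Then □φ at y so ◇□φ at x, so □◇φ at x, so ◇φ at z, giving w with Rzw and Ryw.
The converse is a direct semantic check.
Frame condition: ∀x ∀y ∀z (Rxy ∧ Rxz → ∃w (Ryw ∧ Rzw)).

Convergence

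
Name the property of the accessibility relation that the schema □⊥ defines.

□⊥ is valid iff no world has any successor (otherwise □⊥ fails at any world with one).

Emptiness of R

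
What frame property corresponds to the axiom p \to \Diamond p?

Equivalently (dual form): □p → p.
Suppose □p→p is valid. At any x set V(p)={w : Rxw}. Then □p holds at x, so p holds at x, i.e. Rxx.
Conversely, on a frame with reflexivity the schema holds at every world under every valuation.
So the correspondent is reflexivity.

reflexivity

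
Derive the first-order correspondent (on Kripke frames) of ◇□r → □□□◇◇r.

This is a Sahlqvist (Geach-type) schema ◇^1□^1r → □^3◇^2r.
First-order correspondent: ∀x ∀y ∀z ((xRy ∧ xR³z) → ∃w (yRw ∧ zR²w)).

∀x ∀y ∀z ((xRy ∧ xR³z) → ∃w (yRw ∧ zR²w))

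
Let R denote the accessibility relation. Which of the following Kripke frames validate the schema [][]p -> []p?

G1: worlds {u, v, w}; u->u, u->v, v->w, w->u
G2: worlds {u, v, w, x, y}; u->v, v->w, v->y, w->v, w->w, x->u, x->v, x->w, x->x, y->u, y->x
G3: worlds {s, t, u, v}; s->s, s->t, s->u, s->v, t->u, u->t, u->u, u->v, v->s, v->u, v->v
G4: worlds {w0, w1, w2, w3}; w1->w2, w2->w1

G3

The schema corresponds to density: forall x forall y (Rxy -> exists z (Rxz & Rzy)).
G1: fails — Rvw but no z with Rvz and Rzw.
G2: fails — Ruv but no z with Ruz and Rzv.
G3: satisfies the condition.
G4: fails — Rw1w2 but no z with Rw1z and Rzw2.
Valid on: G3.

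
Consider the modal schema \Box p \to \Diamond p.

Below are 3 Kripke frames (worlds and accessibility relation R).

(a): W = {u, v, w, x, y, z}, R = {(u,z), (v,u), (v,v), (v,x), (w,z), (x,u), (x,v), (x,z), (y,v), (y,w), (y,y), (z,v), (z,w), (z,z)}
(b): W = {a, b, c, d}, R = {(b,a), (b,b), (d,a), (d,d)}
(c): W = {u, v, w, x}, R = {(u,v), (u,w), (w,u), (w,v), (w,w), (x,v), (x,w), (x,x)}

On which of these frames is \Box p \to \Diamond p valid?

(a)

Frame correspondent (Sahlqvist): \forall x \exists y Rxy — i.e. seriality.
(a): satisfies the condition.
(b): fails — world a has no successor.
(c): fails — world v has no successor.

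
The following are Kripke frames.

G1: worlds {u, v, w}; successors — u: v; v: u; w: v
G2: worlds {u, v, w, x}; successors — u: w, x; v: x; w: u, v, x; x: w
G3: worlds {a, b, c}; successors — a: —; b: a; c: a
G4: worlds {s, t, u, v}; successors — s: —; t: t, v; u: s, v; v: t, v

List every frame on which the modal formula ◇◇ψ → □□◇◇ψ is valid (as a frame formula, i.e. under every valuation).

G1, G3, G4

This is the axiom for a generalized confluence (Geach) condition; its first-order frame correspondent is ∀x ∀y ∀z ((xR²y ∧ xR²z) → ∃w (y = w ∧ zR²w)).
G1: condition met.
G2: fails — uR²u, uR²v but no t with u=t and vR²t.
G3: condition met.
G4: condition met.
Valid on: G1, G3, G4.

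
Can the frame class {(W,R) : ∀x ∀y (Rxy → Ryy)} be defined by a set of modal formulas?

Yes — defined by □(□p → p)

Yes: it is shift-reflexivity, defined by the T□ schema □(□p → p).
Suppose □(□p→p) is valid. Take Rxy and set V(p)={w : Ryw}. Then at y, □p holds; since □(□p→p) at x, □p→p at y, so p at y, i.e. Ryy.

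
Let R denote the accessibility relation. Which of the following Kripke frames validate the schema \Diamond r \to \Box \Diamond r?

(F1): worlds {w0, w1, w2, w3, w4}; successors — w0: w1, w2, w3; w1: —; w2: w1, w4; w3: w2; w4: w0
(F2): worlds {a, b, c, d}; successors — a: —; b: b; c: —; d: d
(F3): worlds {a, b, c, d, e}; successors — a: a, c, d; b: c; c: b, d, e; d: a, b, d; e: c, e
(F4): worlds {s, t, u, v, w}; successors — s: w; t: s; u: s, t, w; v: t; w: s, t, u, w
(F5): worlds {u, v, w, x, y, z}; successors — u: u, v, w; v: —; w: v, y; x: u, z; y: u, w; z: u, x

(F2)

This is the axiom for the Euclidean property; its first-order frame correspondent is \forall x \forall y \forall z (Rxy \wedge Rxz \to Ryz).
(F1): fails — Rw0w1 and Rw0w1 but not Rw1w1.
(F2): ✓.
(F3): fails — Rac and Raa but not Rca.
(F4): fails — Rts and Rts but not Rss.
(F5): fails — Ruv and Ruv but not Rvv.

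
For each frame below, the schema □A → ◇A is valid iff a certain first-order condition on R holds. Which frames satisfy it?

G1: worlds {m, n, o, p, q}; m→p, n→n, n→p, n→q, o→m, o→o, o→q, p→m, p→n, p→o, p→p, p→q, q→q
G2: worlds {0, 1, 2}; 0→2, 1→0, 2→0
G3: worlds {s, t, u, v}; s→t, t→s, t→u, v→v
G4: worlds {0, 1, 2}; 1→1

Frame correspondent (Sahlqvist): ∀x ∃y Rxy — i.e. seriality.
G1: condition met.
G2: condition met.
G3: fails — world u has no successor.
G4: fails — world 0 has no successor.

G1, G2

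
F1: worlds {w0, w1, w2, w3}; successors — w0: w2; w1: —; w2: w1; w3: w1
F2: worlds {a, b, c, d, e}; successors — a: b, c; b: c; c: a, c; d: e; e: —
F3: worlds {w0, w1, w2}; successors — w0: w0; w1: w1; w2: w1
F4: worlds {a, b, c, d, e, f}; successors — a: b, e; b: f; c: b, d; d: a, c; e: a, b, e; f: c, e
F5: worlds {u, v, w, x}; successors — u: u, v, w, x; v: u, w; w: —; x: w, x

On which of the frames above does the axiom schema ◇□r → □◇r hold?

The schema corresponds to convergence: ∀x ∀y ∀z (Rxy ∧ Rxz → ∃w (Ryw ∧ Rzw)).
F1: fails — Rw2w1 and Rw2w1 but w1 and w1 have no common successor.
F2: fails — Rde and Rde but e and e have no common successor.
F3: holds.
F4: fails — Rab and Rae but b and e have no common successor.
F5: fails — Ruv and Ruw but v and w have no common successor.

F3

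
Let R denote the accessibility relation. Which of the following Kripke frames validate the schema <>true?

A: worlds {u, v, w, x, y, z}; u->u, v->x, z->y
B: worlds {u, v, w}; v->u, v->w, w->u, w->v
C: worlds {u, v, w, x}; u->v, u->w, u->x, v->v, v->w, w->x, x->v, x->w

The schema corresponds to seriality: forall x exists y Rxy.
A: fails — world w has no successor.
B: fails — world u has no successor.
C: holds.
Valid on: C.

C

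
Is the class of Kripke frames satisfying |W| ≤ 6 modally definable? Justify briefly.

No

Any modally definable frame class is closed under disjoint unions.
Any modal formula valid on each of 7 disjoint one-world frames is valid on their disjoint union (validity is preserved under disjoint unions). Each one-world frame has |W|=1≤6, but the union has |W|=7.
So the class is not modally definable.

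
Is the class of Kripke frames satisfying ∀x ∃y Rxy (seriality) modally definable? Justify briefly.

This is a Sahlqvist condition; the D axiom □q → ◇q defines it.
Suppose □q→◇q is valid. At any x set V(q)=W. Then □q at x, so ◇q at x, so x has a successor.

Yes, by □q → ◇q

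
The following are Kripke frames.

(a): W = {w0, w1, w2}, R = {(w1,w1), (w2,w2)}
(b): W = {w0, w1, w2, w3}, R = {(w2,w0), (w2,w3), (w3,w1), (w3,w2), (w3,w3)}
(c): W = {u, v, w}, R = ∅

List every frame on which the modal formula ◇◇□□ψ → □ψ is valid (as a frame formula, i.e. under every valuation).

(a), (c)

The schema corresponds to a generalized confluence (Geach) condition: ∀x ∀y ∀z ((xR²y ∧ xRz) → ∃w (yR²w ∧ z = w)).
(a): ✓.
(b): fails — w2R²w1, w2Rw0 but no w with w1R²w and w0=w.
(c): ✓.
Valid on: (a), (c).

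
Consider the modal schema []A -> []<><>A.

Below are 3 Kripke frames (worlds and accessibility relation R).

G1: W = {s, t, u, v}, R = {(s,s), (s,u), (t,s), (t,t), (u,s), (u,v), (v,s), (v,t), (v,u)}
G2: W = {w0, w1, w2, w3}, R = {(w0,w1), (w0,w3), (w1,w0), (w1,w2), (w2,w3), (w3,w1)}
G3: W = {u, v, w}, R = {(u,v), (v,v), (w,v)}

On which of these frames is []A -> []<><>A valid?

This is the axiom for a generalized confluence (Geach) condition; its first-order frame correspondent is forall x forall z (xRz -> exists w (xRw & z R^2 w)).
G1: holds.
G2: fails — w0Rw3 but no w with w0Rw and w3R²w.
G3: holds.

G1, G3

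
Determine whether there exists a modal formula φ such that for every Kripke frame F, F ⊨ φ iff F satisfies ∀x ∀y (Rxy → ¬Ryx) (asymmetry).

No — not modally definable

Modal frame validity is preserved under surjective bounded morphisms.
The 5-cycle (worlds 0,1,2,3,4 with 0→1→2→3→4→0) is asymmetric. Mapping every world to a single reflexive point • is a surjective bounded morphism, and the reflexive point is not asymmetric (R•• but asymmetry requires ¬R••).
So no modal formula (or set of formulas) defines exactly the asymmetric frames.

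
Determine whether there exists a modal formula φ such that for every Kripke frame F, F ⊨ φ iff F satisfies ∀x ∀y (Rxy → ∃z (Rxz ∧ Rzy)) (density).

Yes: it is density, defined by the C4 schema □□q → □q.
Suppose □□q→□q is valid. Take Rxy and set V(q)={w : xR²w}. Then □□q at x, so □q at x, so q at y, i.e. ∃z(Rxz∧Rzy).

Yes — defined by □□q → □q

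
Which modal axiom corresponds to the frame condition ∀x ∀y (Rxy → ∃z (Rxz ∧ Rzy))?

□□p → □p

This is density; the standard corresponding axiom is C4: □□p → □p.
Suppose □□p→□p is valid. Take Rxy and set V(p)={w : xR²w}. Then □□p at x, so □p at x, so p at y, i.e. ∃z(Rxz∧Rzy).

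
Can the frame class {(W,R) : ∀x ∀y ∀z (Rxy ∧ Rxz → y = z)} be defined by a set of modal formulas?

Yes — defined by ◇q → □q

The condition is partial functionality. A defining modal formula is ◇q → □q.
Suppose ◇q→□q is valid. Take Rxy, Rxz and set V(q)={y}. Then ◇q at x, so □q at x, so q at z, i.e. z=y.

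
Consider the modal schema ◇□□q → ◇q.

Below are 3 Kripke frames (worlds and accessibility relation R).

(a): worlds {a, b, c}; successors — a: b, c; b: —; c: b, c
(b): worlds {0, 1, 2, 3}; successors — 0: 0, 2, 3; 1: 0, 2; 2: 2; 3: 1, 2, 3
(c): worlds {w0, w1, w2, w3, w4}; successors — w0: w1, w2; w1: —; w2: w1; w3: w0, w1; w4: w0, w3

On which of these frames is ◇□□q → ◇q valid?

The schema corresponds to a generalized confluence (Geach) condition: ∀x ∀y (xRy → ∃w (yR²w ∧ xRw)).
(a): fails — aRb but no w with bR²w and aRw.
(b): satisfies the condition.
(c): fails — w0Rw1 but no w with w1R²w and w0Rw.

(b)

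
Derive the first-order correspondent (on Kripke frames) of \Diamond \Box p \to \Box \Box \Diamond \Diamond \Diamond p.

This is a Sahlqvist (Geach-type) schema ◇^1□^1p → □^2◇^3p.
Minimal-valuation argument: fix x; take any y with xR^1y and any z with xR^2z. Set V(p) to the set of worlds R-reachable from y in exactly 1 step. Then □^1p holds at y, so the antecedent holds at x; validity forces ◇^3p at z, giving a w with zR^3w and yR^1w.
First-order correspondent: \forall x \forall y \forall z ((xRy \wedge x R^2 z) \to \exists w (yRw \wedge z R^3 w)).

\forall x \forall y \forall z ((xRy \wedge x R^2 z) \to \exists w (yRw \wedge z R^3 w))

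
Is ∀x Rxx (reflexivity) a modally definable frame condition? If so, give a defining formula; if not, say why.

Definable; □r → r defines it

This is a Sahlqvist condition; the T axiom □r → r defines it.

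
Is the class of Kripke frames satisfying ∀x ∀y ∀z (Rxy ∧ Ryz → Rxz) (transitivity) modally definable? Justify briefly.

This is a Sahlqvist condition; the 4 axiom □q → □□q defines it.

Yes — defined by □q → □□q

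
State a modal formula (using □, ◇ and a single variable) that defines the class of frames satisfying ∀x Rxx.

This is reflexivity; the standard corresponding axiom is T: □p → p.
Suppose □p→p is valid. At any x set V(p)={w : Rxw}. Then □p holds at x, so p holds at x, i.e. Rxx.

□p → p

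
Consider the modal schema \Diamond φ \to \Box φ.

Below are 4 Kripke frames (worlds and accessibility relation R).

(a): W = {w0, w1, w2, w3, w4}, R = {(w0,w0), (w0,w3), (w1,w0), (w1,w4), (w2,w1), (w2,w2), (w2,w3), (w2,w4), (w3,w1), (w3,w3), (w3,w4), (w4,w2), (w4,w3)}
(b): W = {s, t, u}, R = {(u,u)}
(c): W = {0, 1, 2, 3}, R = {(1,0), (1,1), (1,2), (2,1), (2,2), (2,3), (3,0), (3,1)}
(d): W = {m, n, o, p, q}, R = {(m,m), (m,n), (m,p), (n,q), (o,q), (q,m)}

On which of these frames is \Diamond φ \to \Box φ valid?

Frame correspondent (Sahlqvist): \forall x \forall y \forall z (Rxy \wedge Rxz \to y = z) — i.e. partial functionality.
(a): fails — w0 sees both w0 and w3.
(b): condition met.
(c): fails — 1 sees both 0 and 1.
(d): fails — m sees both m and n.
Valid on: (b).

(b)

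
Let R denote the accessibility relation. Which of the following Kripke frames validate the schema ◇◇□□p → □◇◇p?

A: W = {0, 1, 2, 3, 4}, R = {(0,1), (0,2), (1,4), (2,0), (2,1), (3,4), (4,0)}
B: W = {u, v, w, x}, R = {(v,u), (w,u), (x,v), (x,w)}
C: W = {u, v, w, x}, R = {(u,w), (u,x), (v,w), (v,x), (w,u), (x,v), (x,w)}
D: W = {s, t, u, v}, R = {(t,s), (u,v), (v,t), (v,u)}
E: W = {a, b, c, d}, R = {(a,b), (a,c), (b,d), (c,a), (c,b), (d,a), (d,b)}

C, E

This is the axiom for a generalized confluence (Geach) condition; its first-order frame correspondent is ∀x ∀y ∀z ((xR²y ∧ xRz) → ∃w (yR²w ∧ zR²w)).
A: fails — 0R²1, 0R2 but no w with 1R²w and 2R²w.
B: fails — xR²u, xRv but no t with uR²t and vR²t.
C: holds.
D: fails — uR²t, uRv but no w with tR²w and vR²w.
E: holds.
Valid on: C, E.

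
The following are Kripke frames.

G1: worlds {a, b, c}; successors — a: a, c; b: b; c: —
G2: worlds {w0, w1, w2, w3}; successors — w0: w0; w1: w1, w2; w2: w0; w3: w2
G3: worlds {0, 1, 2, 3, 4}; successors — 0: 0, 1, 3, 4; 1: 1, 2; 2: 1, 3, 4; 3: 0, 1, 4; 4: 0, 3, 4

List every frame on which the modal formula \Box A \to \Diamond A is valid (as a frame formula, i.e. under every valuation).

G2, G3

Frame correspondent (Sahlqvist): \forall x \exists y Rxy — i.e. seriality.
G1: fails — world c has no successor.
G2: ✓.
G3: ✓.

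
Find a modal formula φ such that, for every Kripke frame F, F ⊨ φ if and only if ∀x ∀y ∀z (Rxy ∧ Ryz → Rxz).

This is transitivity; the standard corresponding axiom is 4: □p → □□p.
Suppose □p→□□p is valid. Take Rxy, Ryz and set V(p)={w : Rxw}. Then □p at x, so □□p at x, so □p at y, so p at z, i.e. Rxz.

□p → □□p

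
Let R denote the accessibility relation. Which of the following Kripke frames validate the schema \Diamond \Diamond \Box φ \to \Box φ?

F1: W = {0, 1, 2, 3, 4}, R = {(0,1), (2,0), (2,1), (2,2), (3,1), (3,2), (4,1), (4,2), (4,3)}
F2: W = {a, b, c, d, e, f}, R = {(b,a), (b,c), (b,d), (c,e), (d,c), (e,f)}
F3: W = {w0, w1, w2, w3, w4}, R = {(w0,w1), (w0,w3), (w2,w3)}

This is the axiom for a generalized confluence (Geach) condition; its first-order frame correspondent is \forall x \forall y \forall z ((x R^2 y \wedge xRz) \to \exists w (yRw \wedge z = w)).
F1: fails — 2R²0, 2R0 but no w with 0Rw and 0=w.
F2: fails — bR²c, bRa but no w with cRw and a=w.
F3: ✓.
Valid on: F3.

F3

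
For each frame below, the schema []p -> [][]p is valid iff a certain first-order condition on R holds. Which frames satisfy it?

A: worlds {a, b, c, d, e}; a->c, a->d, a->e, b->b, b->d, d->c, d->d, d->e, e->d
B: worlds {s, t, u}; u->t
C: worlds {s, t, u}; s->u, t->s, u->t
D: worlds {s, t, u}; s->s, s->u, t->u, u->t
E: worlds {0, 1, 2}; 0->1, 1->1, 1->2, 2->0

B

Frame correspondent (Sahlqvist): forall x forall y forall z (Rxy & Ryz -> Rxz) — i.e. transitivity.
A: fails — Red and Rde but not Ree.
B: condition met.
C: fails — Rsu and Rut but not Rst.
D: fails — Rsu and Rut but not Rst.
E: fails — R12 and R20 but not R10.
Valid on: B.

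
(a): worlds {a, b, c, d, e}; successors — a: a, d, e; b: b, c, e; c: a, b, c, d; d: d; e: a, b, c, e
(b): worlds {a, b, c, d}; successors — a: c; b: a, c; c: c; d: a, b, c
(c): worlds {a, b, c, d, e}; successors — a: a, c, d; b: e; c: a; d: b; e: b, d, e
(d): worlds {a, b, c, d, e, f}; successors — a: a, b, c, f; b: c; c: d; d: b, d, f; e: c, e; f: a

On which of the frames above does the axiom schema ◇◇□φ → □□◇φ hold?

The schema corresponds to a generalized confluence (Geach) condition: ∀x ∀y ∀z ((xR²y ∧ xR²z) → ∃w (yRw ∧ zRw)).
(a): fails — aR²b, aR²d but no w with bRw and dRw.
(b): holds.
(c): fails — aR²a, aR²b but no w with aRw and bRw.
(d): fails — aR²a, aR²c but no w with aRw and cRw.

(b)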